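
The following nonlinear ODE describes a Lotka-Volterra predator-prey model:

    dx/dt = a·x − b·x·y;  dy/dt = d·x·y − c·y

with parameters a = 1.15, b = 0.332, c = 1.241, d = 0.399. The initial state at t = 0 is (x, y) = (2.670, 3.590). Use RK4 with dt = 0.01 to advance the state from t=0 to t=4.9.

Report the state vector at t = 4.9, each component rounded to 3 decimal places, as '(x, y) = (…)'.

t=0.000: state=(2.670, 3.590)
step 1 (dt=0.01): k1=(-0.112, -0.631), k2=(-0.109, -0.631), k3=(-0.109, -0.631), k4=(-0.106, -0.631); state += dt/6·(k1+2k2+2k3+k4)
t=0.010: state=(2.669, 3.584)
t=0.020: state=(2.668, 3.577)
t=0.030: state=(2.667, 3.571)
continuing one RK4 step at a time; state shown every 20 steps (Δt=0.2):
t=0.200: state=(2.659, 3.464)
t=0.400: state=(2.670, 3.342)
t=0.600: state=(2.701, 3.231)
t=0.800: state=(2.753, 3.133)
t=1.000: state=(2.822, 3.053)
t=1.200: state=(2.906, 2.993)
t=1.400: state=(3.002, 2.956)
t=1.600: state=(3.107, 2.943)
t=1.800: state=(3.216, 2.955)
t=2.000: state=(3.323, 2.992)
t=2.200: state=(3.421, 3.056)
t=2.400: state=(3.506, 3.144)
t=2.600: state=(3.568, 3.253)
t=2.800: state=(3.604, 3.380)
t=3.000: state=(3.608, 3.517)
t=3.200: state=(3.578, 3.656)
t=3.400: state=(3.518, 3.786)
t=3.600: state=(3.430, 3.898)
t=3.800: state=(3.322, 3.982)
t=4.000: state=(3.204, 4.031)
t=4.200: state=(3.084, 4.042)
t=4.400: state=(2.970, 4.015)
t=4.600: state=(2.868, 3.954)
t=4.800: state=(2.784, 3.865)
t=4.900: state=(2.750, 3.812)

(x, y) = (2.750, 3.812)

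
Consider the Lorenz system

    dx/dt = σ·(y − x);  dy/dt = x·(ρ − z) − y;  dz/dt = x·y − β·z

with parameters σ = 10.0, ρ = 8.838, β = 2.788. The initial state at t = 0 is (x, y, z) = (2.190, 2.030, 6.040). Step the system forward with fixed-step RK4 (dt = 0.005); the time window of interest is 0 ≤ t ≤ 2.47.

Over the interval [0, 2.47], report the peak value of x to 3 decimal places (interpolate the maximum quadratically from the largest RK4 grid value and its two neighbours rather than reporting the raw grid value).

t=0.000: state=(2.190, 2.030, 6.040)
step 1 (dt=0.005): k1=(-1.600, 4.098, -12.394), k2=(-1.458, 4.144, -12.293), k3=(-1.460, 4.144, -12.293), k4=(-1.320, 4.191, -12.192); state += dt/6·(k1+2k2+2k3+k4)
t=0.005: state=(2.183, 2.051, 5.979)
t=0.010: state=(2.177, 2.072, 5.918)
t=0.015: state=(2.172, 2.094, 5.859)
continuing one RK4 step at a time; state shown every 20 steps (Δt=0.1):
t=0.100: state=(2.265, 2.538, 5.007)
t=0.200: state=(2.696, 3.274, 4.415)
t=0.300: state=(3.413, 4.265, 4.350)
t=0.400: state=(4.375, 5.424, 4.956)
t=0.500: state=(5.425, 6.413, 6.330)
t=0.600: state=(6.196, 6.670, 8.189)
t=0.700: state=(6.266, 5.924, 9.689)
t=0.800: state=(5.602, 4.705, 10.091)
t=0.900: state=(4.661, 3.759, 9.501)
t=1.000: state=(3.908, 3.330, 8.484)
t=1.100: state=(3.521, 3.318, 7.476)
t=1.200: state=(3.481, 3.591, 6.700)
t=1.300: state=(3.716, 4.064, 6.267)
t=1.400: state=(4.150, 4.655, 6.242)
t=1.500: state=(4.687, 5.231, 6.644)
t=1.600: state=(5.181, 5.595, 7.385)
t=1.700: state=(5.460, 5.582, 8.214)
t=1.800: state=(5.413, 5.205, 8.794)
t=1.900: state=(5.089, 4.680, 8.919)
t=2.000: state=(4.663, 4.251, 8.636)
t=2.100: state=(4.311, 4.034, 8.141)
t=2.200: state=(4.126, 4.034, 7.632)
t=2.300: state=(4.123, 4.203, 7.249)
t=2.400: state=(4.272, 4.480, 7.074)
t=2.470: state=(4.437, 4.696, 7.091)
largest grid value and its neighbours: x(0.655)=6.33724, x(0.660)=6.33767, x(0.665)=6.33598
parabola through these three points peaks at t≈0.658 with x≈6.33776

max x = 6.338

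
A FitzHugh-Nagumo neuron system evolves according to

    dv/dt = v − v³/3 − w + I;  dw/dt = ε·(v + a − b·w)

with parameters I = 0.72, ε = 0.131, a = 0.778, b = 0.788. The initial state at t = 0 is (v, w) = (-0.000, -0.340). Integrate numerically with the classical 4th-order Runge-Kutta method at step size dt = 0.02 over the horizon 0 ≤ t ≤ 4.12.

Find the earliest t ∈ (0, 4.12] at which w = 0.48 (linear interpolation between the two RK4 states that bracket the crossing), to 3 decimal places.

t = 2.857

t=0.000: state=(-0.000, -0.340)
step 1 (dt=0.02): k1=(1.060, 0.137), k2=(1.069, 0.138), k3=(1.069, 0.138), k4=(1.079, 0.140); state += dt/6·(k1+2k2+2k3+k4)
t=0.020: state=(0.021, -0.337)
t=0.040: state=(0.043, -0.334)
t=0.060: state=(0.065, -0.332)
continuing one RK4 step at a time; state shown every 10 steps (Δt=0.2):
t=0.200: state=(0.231, -0.310)
t=0.400: state=(0.503, -0.274)
t=0.600: state=(0.809, -0.231)
t=0.800: state=(1.126, -0.181)
t=1.000: state=(1.415, -0.124)
t=1.200: state=(1.643, -0.062)
t=1.400: state=(1.795, 0.004)
t=1.600: state=(1.882, 0.072)
t=1.800: state=(1.924, 0.140)
t=2.000: state=(1.938, 0.208)
t=2.200: state=(1.936, 0.274)
t=2.400: state=(1.925, 0.339)
t=2.600: state=(1.909, 0.402)
t=2.800: state=(1.889, 0.463)
t=2.840: state=(1.885, 0.475)
next step: t=2.860: state=(1.883, 0.481) — w has crossed 0.48
linear interpolation between t=2.840 (0.47489) and t=2.860 (0.48088) → t≈2.857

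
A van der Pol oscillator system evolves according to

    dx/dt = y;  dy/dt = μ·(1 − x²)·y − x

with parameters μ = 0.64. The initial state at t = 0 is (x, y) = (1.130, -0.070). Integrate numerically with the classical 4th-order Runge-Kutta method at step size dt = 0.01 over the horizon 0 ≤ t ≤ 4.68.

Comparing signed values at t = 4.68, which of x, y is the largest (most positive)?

t=0.000: state=(1.130, -0.070)
step 1 (dt=0.01): k1=(-0.070, -1.118), k2=(-0.076, -1.116), k3=(-0.076, -1.116), k4=(-0.081, -1.115); state += dt/6·(k1+2k2+2k3+k4)
t=0.010: state=(1.129, -0.081)
t=0.020: state=(1.128, -0.092)
t=0.030: state=(1.127, -0.103)
continuing one RK4 step at a time; state shown every 20 steps (Δt=0.2):
t=0.200: state=(1.094, -0.288)
t=0.400: state=(1.016, -0.494)
t=0.600: state=(0.897, -0.692)
t=0.800: state=(0.739, -0.890)
t=1.000: state=(0.541, -1.093)
t=1.200: state=(0.301, -1.303)
t=1.400: state=(0.020, -1.510)
t=1.600: state=(-0.300, -1.682)
t=1.800: state=(-0.646, -1.757)
t=2.000: state=(-0.992, -1.663)
t=2.200: state=(-1.298, -1.371)
t=2.400: state=(-1.531, -0.937)
t=2.600: state=(-1.671, -0.474)
t=2.800: state=(-1.724, -0.070)
t=3.000: state=(-1.705, 0.250)
t=3.200: state=(-1.629, 0.498)
t=3.400: state=(-1.509, 0.700)
t=3.600: state=(-1.351, 0.881)
t=3.800: state=(-1.157, 1.061)
t=4.000: state=(-0.925, 1.256)
t=4.200: state=(-0.652, 1.480)
t=4.400: state=(-0.331, 1.733)
t=4.600: state=(0.042, 1.994)
t=4.680: state=(0.205, 2.087)
compare at T: x=0.205, y=2.087

largest component: y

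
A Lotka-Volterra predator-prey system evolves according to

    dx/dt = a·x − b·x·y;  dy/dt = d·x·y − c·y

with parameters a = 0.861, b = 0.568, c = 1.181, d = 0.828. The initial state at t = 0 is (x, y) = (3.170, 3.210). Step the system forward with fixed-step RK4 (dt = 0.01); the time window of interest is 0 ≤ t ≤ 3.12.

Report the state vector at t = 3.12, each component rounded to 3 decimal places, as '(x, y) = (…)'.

t=0.000: state=(3.170, 3.210)
step 1 (dt=0.01): k1=(-3.050, 4.634), k2=(-3.077, 4.627), k3=(-3.077, 4.627), k4=(-3.103, 4.618); state += dt/6·(k1+2k2+2k3+k4)
t=0.010: state=(3.139, 3.256)
t=0.020: state=(3.108, 3.302)
t=0.030: state=(3.076, 3.348)
continuing one RK4 step at a time; state shown every 20 steps (Δt=0.2):
t=0.200: state=(2.487, 4.055)
t=0.400: state=(1.804, 4.562)
t=0.600: state=(1.266, 4.633)
t=0.800: state=(0.900, 4.368)
t=1.000: state=(0.667, 3.921)
t=1.200: state=(0.522, 3.413)
t=1.400: state=(0.433, 2.915)
t=1.600: state=(0.379, 2.461)
t=1.800: state=(0.349, 2.063)
t=2.000: state=(0.334, 1.724)
t=2.200: state=(0.332, 1.438)
t=2.400: state=(0.340, 1.200)
t=2.600: state=(0.356, 1.004)
t=2.800: state=(0.381, 0.842)
t=3.000: state=(0.414, 0.710)
t=3.120: state=(0.439, 0.643)

(x, y) = (0.439, 0.643)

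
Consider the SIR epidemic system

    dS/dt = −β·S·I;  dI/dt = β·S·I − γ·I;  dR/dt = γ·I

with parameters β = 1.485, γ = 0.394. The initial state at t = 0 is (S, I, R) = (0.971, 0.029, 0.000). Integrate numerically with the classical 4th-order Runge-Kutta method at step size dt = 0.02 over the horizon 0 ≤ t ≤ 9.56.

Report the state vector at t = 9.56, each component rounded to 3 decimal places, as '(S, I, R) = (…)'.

t=0.000: state=(0.971, 0.029, 0.000)
step 1 (dt=0.02): k1=(-0.042, 0.030, 0.011), k2=(-0.042, 0.031, 0.012), k3=(-0.042, 0.031, 0.012), k4=(-0.043, 0.031, 0.012); state += dt/6·(k1+2k2+2k3+k4)
t=0.020: state=(0.970, 0.030, 0.000)
t=0.040: state=(0.969, 0.030, 0.000)
t=0.060: state=(0.968, 0.031, 0.001)
continuing one RK4 step at a time; state shown every 25 steps (Δt=0.5):
t=0.500: state=(0.944, 0.049, 0.007)
t=1.000: state=(0.901, 0.079, 0.020)
t=1.500: state=(0.836, 0.124, 0.040)
t=2.000: state=(0.747, 0.184, 0.070)
t=2.500: state=(0.635, 0.252, 0.113)
t=3.000: state=(0.514, 0.317, 0.169)
t=3.500: state=(0.398, 0.365, 0.236)
t=4.000: state=(0.301, 0.388, 0.311)
t=4.500: state=(0.225, 0.387, 0.388)
t=5.000: state=(0.170, 0.368, 0.462)
t=5.500: state=(0.131, 0.337, 0.532)
t=6.000: state=(0.103, 0.302, 0.595)
t=6.500: state=(0.084, 0.266, 0.651)
t=7.000: state=(0.069, 0.231, 0.700)
t=7.500: state=(0.059, 0.199, 0.742)
t=8.000: state=(0.052, 0.170, 0.778)
t=8.500: state=(0.046, 0.145, 0.809)
t=9.000: state=(0.042, 0.123, 0.836)
t=9.500: state=(0.038, 0.104, 0.858)
t=9.560: state=(0.038, 0.102, 0.860)

(S, I, R) = (0.038, 0.102, 0.860)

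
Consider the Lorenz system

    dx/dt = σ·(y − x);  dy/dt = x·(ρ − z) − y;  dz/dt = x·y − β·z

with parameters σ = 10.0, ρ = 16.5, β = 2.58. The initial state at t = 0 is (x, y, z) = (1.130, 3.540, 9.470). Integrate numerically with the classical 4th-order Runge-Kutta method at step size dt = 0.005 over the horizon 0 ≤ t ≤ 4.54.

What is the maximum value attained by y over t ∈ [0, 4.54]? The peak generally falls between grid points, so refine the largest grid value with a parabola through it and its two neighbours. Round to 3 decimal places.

max y = 11.513

t=0.000: state=(1.130, 3.540, 9.470)
step 1 (dt=0.005): k1=(24.100, 4.404, -20.432), k2=(23.608, 4.877, -20.074), k3=(23.632, 4.866, -20.079), k4=(23.162, 5.336, -19.725); state += dt/6·(k1+2k2+2k3+k4)
t=0.005: state=(1.248, 3.564, 9.370)
t=0.010: state=(1.362, 3.593, 9.273)
t=0.015: state=(1.471, 3.627, 9.179)
continuing one RK4 step at a time; state shown every 40 steps (Δt=0.2):
t=0.200: state=(5.117, 7.578, 8.519)
t=0.400: state=(10.030, 10.792, 18.421)
t=0.600: state=(5.611, 2.549, 19.217)
t=0.800: state=(2.555, 2.351, 12.589)
t=1.000: state=(3.776, 5.167, 9.245)
t=1.200: state=(8.008, 10.372, 13.225)
t=1.400: state=(8.299, 5.838, 20.623)
t=1.600: state=(3.732, 2.560, 15.383)
t=1.800: state=(3.540, 4.323, 10.888)
t=2.000: state=(6.567, 8.654, 11.734)
t=2.200: state=(8.891, 8.086, 19.207)
t=2.400: state=(5.047, 3.320, 17.105)
t=2.600: state=(3.784, 4.119, 12.379)
t=2.800: state=(5.899, 7.556, 11.774)
t=3.000: state=(8.551, 8.686, 17.584)
t=3.200: state=(5.988, 4.245, 17.810)
t=3.400: state=(4.199, 4.211, 13.501)
t=3.600: state=(5.647, 6.954, 12.249)
t=3.800: state=(8.074, 8.556, 16.551)
t=4.000: state=(6.501, 5.012, 17.876)
t=4.200: state=(4.624, 4.438, 14.269)
t=4.400: state=(5.597, 6.631, 12.791)
t=4.540: state=(7.184, 8.204, 14.667)
largest grid value and its neighbours: y(0.345)=11.49809, y(0.350)=11.51158, y(0.355)=11.51029
parabola through these three points peaks at t≈0.352 with y≈11.51284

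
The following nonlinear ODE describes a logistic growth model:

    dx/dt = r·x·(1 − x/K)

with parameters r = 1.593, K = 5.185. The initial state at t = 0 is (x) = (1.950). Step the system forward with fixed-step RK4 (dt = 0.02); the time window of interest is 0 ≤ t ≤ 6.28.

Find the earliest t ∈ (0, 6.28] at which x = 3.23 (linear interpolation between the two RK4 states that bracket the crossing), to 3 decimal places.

t=0.000: state=(1.950)
step 1 (dt=0.02): k1=(1.938), k2=(1.946), k3=(1.946), k4=(1.953); state += dt/6·(k1+2k2+2k3+k4)
t=0.020: state=(1.989)
t=0.040: state=(2.028)
t=0.060: state=(2.068)
continuing one RK4 step at a time; state shown every 25 steps (Δt=0.5):
t=0.500: state=(2.966)
t=0.620: state=(3.205)
next step: t=0.640: state=(3.244) — x has crossed 3.23
linear interpolation between t=0.620 (3.20481) and t=0.640 (3.24366) → t≈0.633

t = 0.633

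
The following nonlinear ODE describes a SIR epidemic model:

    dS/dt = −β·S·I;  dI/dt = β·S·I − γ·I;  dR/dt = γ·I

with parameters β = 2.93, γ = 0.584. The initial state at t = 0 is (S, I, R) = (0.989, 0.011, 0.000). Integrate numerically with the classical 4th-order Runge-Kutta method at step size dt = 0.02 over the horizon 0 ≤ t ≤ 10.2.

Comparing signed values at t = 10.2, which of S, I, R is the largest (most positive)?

t=0.000: state=(0.989, 0.011, 0.000)
step 1 (dt=0.02): k1=(-0.032, 0.025, 0.006), k2=(-0.033, 0.026, 0.007), k3=(-0.033, 0.026, 0.007), k4=(-0.033, 0.027, 0.007); state += dt/6·(k1+2k2+2k3+k4)
t=0.020: state=(0.988, 0.012, 0.000)
t=0.040: state=(0.988, 0.012, 0.000)
t=0.060: state=(0.987, 0.013, 0.000)
continuing one RK4 step at a time; state shown every 25 steps (Δt=0.5):
t=0.500: state=(0.960, 0.034, 0.006)
t=1.000: state=(0.876, 0.099, 0.024)
t=1.500: state=(0.691, 0.237, 0.071)
t=2.000: state=(0.430, 0.404, 0.166)
t=2.500: state=(0.222, 0.480, 0.298)
t=3.000: state=(0.111, 0.453, 0.436)
t=3.500: state=(0.060, 0.382, 0.558)
t=4.000: state=(0.036, 0.305, 0.659)
t=4.500: state=(0.024, 0.238, 0.738)
t=5.000: state=(0.018, 0.183, 0.799)
t=5.500: state=(0.014, 0.140, 0.846)
t=6.000: state=(0.012, 0.107, 0.882)
t=6.500: state=(0.010, 0.081, 0.909)
t=7.000: state=(0.009, 0.061, 0.929)
t=7.500: state=(0.009, 0.046, 0.945)
t=8.000: state=(0.008, 0.035, 0.957)
t=8.500: state=(0.008, 0.026, 0.966)
t=9.000: state=(0.008, 0.020, 0.972)
t=9.500: state=(0.007, 0.015, 0.978)
t=10.000: state=(0.007, 0.011, 0.981)
t=10.200: state=(0.007, 0.010, 0.983)
compare at T: S=0.007, I=0.010, R=0.983

largest component: R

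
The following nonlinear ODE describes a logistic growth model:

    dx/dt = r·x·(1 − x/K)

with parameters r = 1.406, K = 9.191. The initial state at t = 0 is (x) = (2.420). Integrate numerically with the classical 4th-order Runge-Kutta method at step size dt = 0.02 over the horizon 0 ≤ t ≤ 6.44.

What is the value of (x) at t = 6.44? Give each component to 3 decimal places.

(x) = (9.188)

t=0.000: state=(2.420)
step 1 (dt=0.02): k1=(2.507), k2=(2.523), k3=(2.523), k4=(2.540); state += dt/6·(k1+2k2+2k3+k4)
t=0.020: state=(2.470)
t=0.040: state=(2.522)
t=0.060: state=(2.573)
continuing one RK4 step at a time; state shown every 25 steps (Δt=0.5):
t=0.500: state=(3.853)
t=1.000: state=(5.452)
t=1.500: state=(6.861)
t=2.000: state=(7.868)
t=2.500: state=(8.485)
t=3.000: state=(8.827)
t=3.500: state=(9.007)
t=4.000: state=(9.099)
t=4.500: state=(9.145)
t=5.000: state=(9.168)
t=5.500: state=(9.180)
t=6.000: state=(9.185)
t=6.440: state=(9.188)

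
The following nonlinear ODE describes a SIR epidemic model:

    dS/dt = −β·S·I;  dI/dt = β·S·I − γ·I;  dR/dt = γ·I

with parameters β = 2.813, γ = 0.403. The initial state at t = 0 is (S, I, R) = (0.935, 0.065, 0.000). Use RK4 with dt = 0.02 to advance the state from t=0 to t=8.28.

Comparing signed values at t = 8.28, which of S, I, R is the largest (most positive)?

largest component: R

t=0.000: state=(0.935, 0.065, 0.000)
step 1 (dt=0.02): k1=(-0.171, 0.145, 0.026), k2=(-0.174, 0.148, 0.027), k3=(-0.175, 0.148, 0.027), k4=(-0.178, 0.151, 0.027); state += dt/6·(k1+2k2+2k3+k4)
t=0.020: state=(0.932, 0.068, 0.001)
t=0.040: state=(0.928, 0.071, 0.001)
t=0.060: state=(0.924, 0.074, 0.002)
continuing one RK4 step at a time; state shown every 25 steps (Δt=0.5):
t=0.500: state=(0.795, 0.182, 0.023)
t=1.000: state=(0.537, 0.383, 0.079)
t=1.500: state=(0.275, 0.550, 0.175)
t=2.000: state=(0.122, 0.586, 0.292)
t=2.500: state=(0.055, 0.539, 0.406)
t=3.000: state=(0.027, 0.466, 0.507)
t=3.500: state=(0.015, 0.392, 0.594)
t=4.000: state=(0.009, 0.325, 0.666)
t=4.500: state=(0.006, 0.269, 0.725)
t=5.000: state=(0.004, 0.221, 0.775)
t=5.500: state=(0.003, 0.182, 0.815)
t=6.000: state=(0.003, 0.149, 0.848)
t=6.500: state=(0.002, 0.122, 0.876)
t=7.000: state=(0.002, 0.100, 0.898)
t=7.500: state=(0.002, 0.082, 0.916)
t=8.000: state=(0.001, 0.067, 0.931)
t=8.280: state=(0.001, 0.060, 0.938)
compare at T: S=0.001, I=0.060, R=0.938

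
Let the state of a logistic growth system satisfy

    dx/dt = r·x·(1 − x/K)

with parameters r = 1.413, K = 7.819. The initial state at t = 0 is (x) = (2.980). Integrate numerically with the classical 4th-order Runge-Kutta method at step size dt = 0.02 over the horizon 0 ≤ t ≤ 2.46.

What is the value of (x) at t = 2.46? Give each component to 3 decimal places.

(x) = (7.445)

t=0.000: state=(2.980)
step 1 (dt=0.02): k1=(2.606), k2=(2.615), k3=(2.615), k4=(2.623); state += dt/6·(k1+2k2+2k3+k4)
t=0.020: state=(3.032)
t=0.040: state=(3.085)
t=0.060: state=(3.138)
continuing one RK4 step at a time; state shown every 5 steps (Δt=0.1):
t=0.100: state=(3.245)
t=0.200: state=(3.516)
t=0.300: state=(3.791)
t=0.400: state=(4.067)
t=0.500: state=(4.341)
t=0.600: state=(4.611)
t=0.700: state=(4.875)
t=0.800: state=(5.129)
t=0.900: state=(5.373)
t=1.000: state=(5.604)
t=1.100: state=(5.821)
t=1.200: state=(6.024)
t=1.300: state=(6.212)
t=1.400: state=(6.385)
t=1.500: state=(6.543)
t=1.600: state=(6.687)
t=1.700: state=(6.817)
t=1.800: state=(6.934)
t=1.900: state=(7.039)
t=2.000: state=(7.133)
t=2.100: state=(7.216)
t=2.200: state=(7.290)
t=2.300: state=(7.356)
t=2.400: state=(7.414)
t=2.460: state=(7.445)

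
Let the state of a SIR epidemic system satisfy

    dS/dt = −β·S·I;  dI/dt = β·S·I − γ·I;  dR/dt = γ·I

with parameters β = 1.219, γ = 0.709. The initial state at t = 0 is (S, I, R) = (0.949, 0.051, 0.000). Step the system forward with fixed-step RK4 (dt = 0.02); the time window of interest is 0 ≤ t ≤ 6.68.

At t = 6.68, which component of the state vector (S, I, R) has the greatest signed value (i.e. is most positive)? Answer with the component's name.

largest component: R

t=0.000: state=(0.949, 0.051, 0.000)
step 1 (dt=0.02): k1=(-0.059, 0.023, 0.036), k2=(-0.059, 0.023, 0.036), k3=(-0.059, 0.023, 0.036), k4=(-0.059, 0.023, 0.036); state += dt/6·(k1+2k2+2k3+k4)
t=0.020: state=(0.948, 0.051, 0.001)
t=0.040: state=(0.947, 0.052, 0.001)
t=0.060: state=(0.945, 0.052, 0.002)
continuing one RK4 step at a time; state shown every 25 steps (Δt=0.5):
t=0.500: state=(0.917, 0.063, 0.020)
t=1.000: state=(0.878, 0.077, 0.045)
t=1.500: state=(0.835, 0.091, 0.075)
t=2.000: state=(0.787, 0.104, 0.109)
t=2.500: state=(0.735, 0.116, 0.148)
t=3.000: state=(0.683, 0.126, 0.191)
t=3.500: state=(0.631, 0.132, 0.237)
t=4.000: state=(0.582, 0.134, 0.284)
t=4.500: state=(0.537, 0.132, 0.331)
t=5.000: state=(0.496, 0.127, 0.377)
t=5.500: state=(0.460, 0.119, 0.421)
t=6.000: state=(0.429, 0.109, 0.461)
t=6.500: state=(0.403, 0.099, 0.498)
t=6.680: state=(0.394, 0.095, 0.511)
compare at T: S=0.394, I=0.095, R=0.511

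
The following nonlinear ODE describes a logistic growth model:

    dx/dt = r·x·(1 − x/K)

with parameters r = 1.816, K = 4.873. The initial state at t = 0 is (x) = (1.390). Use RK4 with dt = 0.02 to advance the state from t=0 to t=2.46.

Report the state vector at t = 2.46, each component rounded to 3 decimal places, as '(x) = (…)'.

(x) = (4.737)

t=0.000: state=(1.390)
step 1 (dt=0.02): k1=(1.804), k2=(1.818), k3=(1.818), k4=(1.832); state += dt/6·(k1+2k2+2k3+k4)
t=0.020: state=(1.426)
t=0.040: state=(1.463)
t=0.060: state=(1.501)
continuing one RK4 step at a time; state shown every 5 steps (Δt=0.1):
t=0.100: state=(1.577)
t=0.200: state=(1.777)
t=0.300: state=(1.986)
t=0.400: state=(2.203)
t=0.500: state=(2.424)
t=0.600: state=(2.644)
t=0.700: state=(2.862)
t=0.800: state=(3.072)
t=0.900: state=(3.273)
t=1.000: state=(3.462)
t=1.100: state=(3.637)
t=1.200: state=(3.797)
t=1.300: state=(3.941)
t=1.400: state=(4.071)
t=1.500: state=(4.185)
t=1.600: state=(4.285)
t=1.700: state=(4.373)
t=1.800: state=(4.449)
t=1.900: state=(4.514)
t=2.000: state=(4.570)
t=2.100: state=(4.618)
t=2.200: state=(4.658)
t=2.300: state=(4.693)
t=2.400: state=(4.722)
t=2.460: state=(4.737)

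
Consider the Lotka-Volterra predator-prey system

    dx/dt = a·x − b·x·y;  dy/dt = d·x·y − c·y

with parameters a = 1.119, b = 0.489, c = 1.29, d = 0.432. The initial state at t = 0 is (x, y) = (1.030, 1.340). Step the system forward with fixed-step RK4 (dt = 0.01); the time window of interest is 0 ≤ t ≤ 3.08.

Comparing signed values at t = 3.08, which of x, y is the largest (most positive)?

largest component: x

t=0.000: state=(1.030, 1.340)
step 1 (dt=0.01): k1=(0.478, -1.132), k2=(0.482, -1.126), k3=(0.482, -1.126), k4=(0.486, -1.120); state += dt/6·(k1+2k2+2k3+k4)
t=0.010: state=(1.035, 1.329)
t=0.020: state=(1.040, 1.318)
t=0.030: state=(1.045, 1.307)
continuing one RK4 step at a time; state shown every 10 steps (Δt=0.1):
t=0.100: state=(1.082, 1.233)
t=0.200: state=(1.142, 1.137)
t=0.300: state=(1.211, 1.051)
t=0.400: state=(1.288, 0.975)
t=0.500: state=(1.376, 0.908)
t=0.600: state=(1.474, 0.849)
t=0.700: state=(1.584, 0.797)
t=0.800: state=(1.706, 0.752)
t=0.900: state=(1.841, 0.714)
t=1.000: state=(1.990, 0.681)
t=1.100: state=(2.154, 0.655)
t=1.200: state=(2.334, 0.634)
t=1.300: state=(2.532, 0.619)
t=1.400: state=(2.748, 0.610)
t=1.500: state=(2.983, 0.607)
t=1.600: state=(3.239, 0.610)
t=1.700: state=(3.515, 0.620)
t=1.800: state=(3.812, 0.639)
t=1.900: state=(4.129, 0.666)
t=2.000: state=(4.466, 0.705)
t=2.100: state=(4.820, 0.757)
t=2.200: state=(5.186, 0.826)
t=2.300: state=(5.559, 0.916)
t=2.400: state=(5.929, 1.032)
t=2.500: state=(6.282, 1.181)
t=2.600: state=(6.602, 1.371)
t=2.700: state=(6.866, 1.613)
t=2.800: state=(7.046, 1.915)
t=2.900: state=(7.113, 2.287)
t=3.000: state=(7.039, 2.730)
t=3.080: state=(6.865, 3.132)
compare at T: x=6.865, y=3.132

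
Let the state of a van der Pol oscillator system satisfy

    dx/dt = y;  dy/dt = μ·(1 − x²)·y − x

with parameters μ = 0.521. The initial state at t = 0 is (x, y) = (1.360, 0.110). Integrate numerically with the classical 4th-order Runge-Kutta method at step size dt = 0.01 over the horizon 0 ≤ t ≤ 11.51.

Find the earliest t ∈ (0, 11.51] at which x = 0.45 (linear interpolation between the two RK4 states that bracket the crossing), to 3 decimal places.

t=0.000: state=(1.360, 0.110)
step 1 (dt=0.01): k1=(0.110, -1.409), k2=(0.103, -1.406), k3=(0.103, -1.406), k4=(0.096, -1.404); state += dt/6·(k1+2k2+2k3+k4)
t=0.010: state=(1.361, 0.096)
t=0.020: state=(1.362, 0.082)
t=0.030: state=(1.363, 0.068)
continuing one RK4 step at a time; state shown every 50 steps (Δt=0.5):
t=0.500: state=(1.252, -0.516)
t=1.000: state=(0.863, -1.029)
t=1.340: state=(0.455, -1.374)
next step: t=1.350: state=(0.441, -1.384) — x has crossed 0.45
linear interpolation between t=1.340 (0.45520) and t=1.350 (0.44141) → t≈1.344

t = 1.344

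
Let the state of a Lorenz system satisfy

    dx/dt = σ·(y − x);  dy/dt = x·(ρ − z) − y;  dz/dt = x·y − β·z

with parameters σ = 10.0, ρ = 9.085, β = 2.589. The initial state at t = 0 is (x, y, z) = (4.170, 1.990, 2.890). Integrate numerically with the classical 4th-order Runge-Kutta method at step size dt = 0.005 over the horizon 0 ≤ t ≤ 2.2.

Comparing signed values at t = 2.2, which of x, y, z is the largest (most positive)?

largest component: z

t=0.000: state=(4.170, 1.990, 2.890)
step 1 (dt=0.005): k1=(-21.800, 23.843, 0.816), k2=(-20.659, 23.438, 0.948), k3=(-20.698, 23.455, 0.948), k4=(-19.592, 23.065, 1.075); state += dt/6·(k1+2k2+2k3+k4)
t=0.005: state=(4.067, 2.107, 2.895)
t=0.010: state=(3.974, 2.221, 2.901)
t=0.015: state=(3.891, 2.331, 2.908)
continuing one RK4 step at a time; state shown every 20 steps (Δt=0.1):
t=0.100: state=(3.530, 3.906, 3.196)
t=0.200: state=(4.380, 5.562, 4.121)
t=0.300: state=(5.675, 6.969, 6.014)
t=0.400: state=(6.703, 7.324, 8.666)
t=0.500: state=(6.723, 6.128, 10.779)
t=0.600: state=(5.676, 4.329, 11.180)
t=0.700: state=(4.333, 3.109, 10.227)
t=0.800: state=(3.356, 2.643, 8.835)
t=0.900: state=(2.893, 2.660, 7.530)
t=1.000: state=(2.848, 2.974, 6.514)
t=1.100: state=(3.117, 3.519, 5.876)
t=1.200: state=(3.633, 4.254, 5.692)
t=1.300: state=(4.330, 5.082, 6.043)
t=1.400: state=(5.074, 5.770, 6.943)
t=1.500: state=(5.629, 5.996, 8.181)
t=1.600: state=(5.744, 5.598, 9.262)
t=1.700: state=(5.372, 4.817, 9.712)
t=1.800: state=(4.742, 4.092, 9.467)
t=1.900: state=(4.159, 3.671, 8.808)
t=2.000: state=(3.799, 3.570, 8.050)
t=2.100: state=(3.698, 3.719, 7.405)
t=2.200: state=(3.824, 4.047, 6.996)
compare at T: x=3.824, y=4.047, z=6.996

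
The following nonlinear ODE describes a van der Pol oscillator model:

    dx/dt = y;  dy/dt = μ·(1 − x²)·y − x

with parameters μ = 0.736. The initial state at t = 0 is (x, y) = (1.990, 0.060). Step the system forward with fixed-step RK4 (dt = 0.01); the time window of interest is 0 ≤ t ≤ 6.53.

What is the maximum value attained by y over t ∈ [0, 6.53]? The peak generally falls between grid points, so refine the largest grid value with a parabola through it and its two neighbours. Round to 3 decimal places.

max y = 2.424

t=0.000: state=(1.990, 0.060)
step 1 (dt=0.01): k1=(0.060, -2.121), k2=(0.049, -2.098), k3=(0.050, -2.098), k4=(0.039, -2.076); state += dt/6·(k1+2k2+2k3+k4)
t=0.010: state=(1.990, 0.039)
t=0.020: state=(1.991, 0.018)
t=0.030: state=(1.991, -0.002)
continuing one RK4 step at a time; state shown every 25 steps (Δt=0.25):
t=0.250: state=(1.949, -0.348)
t=0.500: state=(1.829, -0.595)
t=0.750: state=(1.658, -0.773)
t=1.000: state=(1.443, -0.940)
t=1.250: state=(1.185, -1.130)
t=1.500: state=(0.874, -1.373)
t=1.750: state=(0.492, -1.692)
t=2.000: state=(0.022, -2.075)
t=2.250: state=(-0.540, -2.387)
t=2.500: state=(-1.138, -2.294)
t=2.750: state=(-1.635, -1.599)
t=3.000: state=(-1.920, -0.696)
t=3.250: state=(-2.004, -0.026)
t=3.500: state=(-1.956, 0.369)
t=3.750: state=(-1.832, 0.607)
t=4.000: state=(-1.658, 0.782)
t=4.250: state=(-1.442, 0.947)
t=4.500: state=(-1.182, 1.137)
t=4.750: state=(-0.869, 1.380)
t=5.000: state=(-0.486, 1.701)
t=5.250: state=(-0.013, 2.085)
t=5.500: state=(0.551, 2.393)
t=5.750: state=(1.149, 2.289)
t=6.000: state=(1.643, 1.584)
t=6.250: state=(1.924, 0.680)
t=6.500: state=(2.005, 0.016)
t=6.530: state=(2.005, -0.043)
largest grid value and its neighbours: y(5.580)=2.42371, y(5.590)=2.42379, y(5.600)=2.42296
parabola through these three points peaks at t≈5.586 with y≈2.42387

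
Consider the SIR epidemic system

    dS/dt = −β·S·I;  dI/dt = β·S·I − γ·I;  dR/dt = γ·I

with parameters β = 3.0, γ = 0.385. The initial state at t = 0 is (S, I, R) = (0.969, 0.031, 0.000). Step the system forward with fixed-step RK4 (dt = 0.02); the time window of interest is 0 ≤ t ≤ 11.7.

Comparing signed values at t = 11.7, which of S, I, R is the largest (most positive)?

largest component: R

t=0.000: state=(0.969, 0.031, 0.000)
step 1 (dt=0.02): k1=(-0.090, 0.078, 0.012), k2=(-0.092, 0.080, 0.012), k3=(-0.092, 0.080, 0.012), k4=(-0.095, 0.082, 0.013); state += dt/6·(k1+2k2+2k3+k4)
t=0.020: state=(0.967, 0.033, 0.000)
t=0.040: state=(0.965, 0.034, 0.001)
t=0.060: state=(0.963, 0.036, 0.001)
continuing one RK4 step at a time; state shown every 25 steps (Δt=0.5):
t=0.500: state=(0.884, 0.104, 0.012)
t=1.000: state=(0.673, 0.281, 0.047)
t=1.500: state=(0.371, 0.506, 0.123)
t=2.000: state=(0.157, 0.609, 0.233)
t=2.500: state=(0.064, 0.587, 0.350)
t=3.000: state=(0.028, 0.516, 0.456)
t=3.500: state=(0.014, 0.438, 0.548)
t=4.000: state=(0.007, 0.367, 0.625)
t=4.500: state=(0.004, 0.306, 0.690)
t=5.000: state=(0.003, 0.253, 0.744)
t=5.500: state=(0.002, 0.210, 0.788)
t=6.000: state=(0.002, 0.174, 0.825)
t=6.500: state=(0.001, 0.143, 0.855)
t=7.000: state=(0.001, 0.119, 0.880)
t=7.500: state=(0.001, 0.098, 0.901)
t=8.000: state=(0.001, 0.081, 0.918)
t=8.500: state=(0.001, 0.067, 0.933)
t=9.000: state=(0.001, 0.055, 0.944)
t=9.500: state=(0.001, 0.046, 0.954)
t=10.000: state=(0.001, 0.038, 0.962)
t=10.500: state=(0.001, 0.031, 0.968)
t=11.000: state=(0.000, 0.026, 0.974)
t=11.500: state=(0.000, 0.021, 0.978)
t=11.700: state=(0.000, 0.020, 0.980)
compare at T: S=0.000, I=0.020, R=0.980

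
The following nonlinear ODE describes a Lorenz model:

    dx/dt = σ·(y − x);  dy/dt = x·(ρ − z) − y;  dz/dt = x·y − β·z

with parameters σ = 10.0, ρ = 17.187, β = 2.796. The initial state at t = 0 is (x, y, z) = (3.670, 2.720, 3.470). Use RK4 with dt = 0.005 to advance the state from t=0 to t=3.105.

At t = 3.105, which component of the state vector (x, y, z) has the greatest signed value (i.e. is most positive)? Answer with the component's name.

largest component: z

t=0.000: state=(3.670, 2.720, 3.470)
step 1 (dt=0.005): k1=(-9.500, 47.621, 0.280), k2=(-8.072, 47.174, 0.648), k3=(-8.119, 47.221, 0.651), k4=(-6.733, 46.817, 1.018); state += dt/6·(k1+2k2+2k3+k4)
t=0.005: state=(3.629, 2.956, 3.473)
t=0.010: state=(3.602, 3.188, 3.480)
t=0.015: state=(3.588, 3.418, 3.491)
continuing one RK4 step at a time; state shown every 40 steps (Δt=0.2):
t=0.200: state=(8.616, 13.271, 9.590)
t=0.400: state=(9.921, 4.472, 25.296)
t=0.600: state=(1.456, -0.245, 15.223)
t=0.800: state=(0.325, 0.323, 8.703)
t=1.000: state=(0.735, 1.180, 5.032)
t=1.200: state=(2.760, 4.678, 3.625)
t=1.400: state=(9.914, 14.572, 12.323)
t=1.600: state=(8.310, 2.366, 24.277)
t=1.800: state=(1.002, -0.210, 14.067)
t=2.000: state=(0.245, 0.267, 8.043)
t=2.200: state=(0.612, 0.994, 4.636)
t=2.400: state=(2.371, 4.055, 3.199)
t=2.600: state=(9.090, 13.995, 10.228)
t=2.800: state=(9.400, 3.443, 25.245)
t=3.000: state=(1.082, -0.460, 14.794)
t=3.105: state=(0.185, -0.210, 11.014)
compare at T: x=0.185, y=-0.210, z=11.014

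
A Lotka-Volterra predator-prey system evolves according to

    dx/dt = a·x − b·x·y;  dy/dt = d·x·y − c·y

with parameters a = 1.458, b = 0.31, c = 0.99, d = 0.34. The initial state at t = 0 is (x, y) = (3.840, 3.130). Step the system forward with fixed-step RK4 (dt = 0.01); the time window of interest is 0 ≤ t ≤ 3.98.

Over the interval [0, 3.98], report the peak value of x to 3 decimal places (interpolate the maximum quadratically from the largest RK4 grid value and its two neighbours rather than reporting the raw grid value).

max x = 4.804

t=0.000: state=(3.840, 3.130)
step 1 (dt=0.01): k1=(1.873, 0.988), k2=(1.871, 0.999), k3=(1.871, 0.999), k4=(1.870, 1.011); state += dt/6·(k1+2k2+2k3+k4)
t=0.010: state=(3.859, 3.140)
t=0.020: state=(3.877, 3.150)
t=0.030: state=(3.896, 3.161)
continuing one RK4 step at a time; state shown every 20 steps (Δt=0.2):
t=0.200: state=(4.203, 3.376)
t=0.400: state=(4.517, 3.727)
t=0.600: state=(4.733, 4.190)
t=0.800: state=(4.803, 4.759)
t=1.000: state=(4.694, 5.398)
t=1.200: state=(4.407, 6.039)
t=1.400: state=(3.984, 6.594)
t=1.600: state=(3.498, 6.978)
t=1.800: state=(3.019, 7.143)
t=2.000: state=(2.597, 7.089)
t=2.200: state=(2.254, 6.856)
t=2.400: state=(1.994, 6.495)
t=2.600: state=(1.808, 6.061)
t=2.800: state=(1.686, 5.598)
t=3.000: state=(1.618, 5.137)
t=3.200: state=(1.597, 4.699)
t=3.400: state=(1.617, 4.299)
t=3.600: state=(1.677, 3.944)
t=3.800: state=(1.775, 3.638)
t=3.980: state=(1.897, 3.406)
largest grid value and its neighbours: x(0.770)=4.80367, x(0.780)=4.80397, x(0.790)=4.80383
parabola through these three points peaks at t≈0.782 with x≈4.80398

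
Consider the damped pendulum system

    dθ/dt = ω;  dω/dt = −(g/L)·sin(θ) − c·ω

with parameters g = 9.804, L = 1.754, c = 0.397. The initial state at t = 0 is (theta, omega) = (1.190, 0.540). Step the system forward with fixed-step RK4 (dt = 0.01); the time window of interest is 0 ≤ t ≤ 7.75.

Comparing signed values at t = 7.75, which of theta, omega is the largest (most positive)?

largest component: omega

t=0.000: state=(1.190, 0.540)
step 1 (dt=0.01): k1=(0.540, -5.404), k2=(0.513, -5.398), k3=(0.513, -5.398), k4=(0.486, -5.393); state += dt/6·(k1+2k2+2k3+k4)
t=0.010: state=(1.195, 0.486)
t=0.020: state=(1.200, 0.432)
t=0.030: state=(1.204, 0.378)
continuing one RK4 step at a time; state shown every 50 steps (Δt=0.5):
t=0.500: state=(0.833, -1.807)
t=1.000: state=(-0.276, -2.130)
t=1.500: state=(-0.895, -0.179)
t=2.000: state=(-0.492, 1.590)
t=2.500: state=(0.357, 1.415)
t=3.000: state=(0.668, -0.239)
t=3.500: state=(0.212, -1.354)
t=4.000: state=(-0.393, -0.799)
t=4.500: state=(-0.458, 0.521)
t=5.000: state=(-0.010, 1.046)
t=5.500: state=(0.368, 0.317)
t=6.000: state=(0.271, -0.628)
t=6.500: state=(-0.109, -0.711)
t=7.000: state=(-0.299, 0.015)
t=7.500: state=(-0.121, 0.594)
t=7.750: state=(0.032, 0.595)
compare at T: theta=0.032, omega=0.595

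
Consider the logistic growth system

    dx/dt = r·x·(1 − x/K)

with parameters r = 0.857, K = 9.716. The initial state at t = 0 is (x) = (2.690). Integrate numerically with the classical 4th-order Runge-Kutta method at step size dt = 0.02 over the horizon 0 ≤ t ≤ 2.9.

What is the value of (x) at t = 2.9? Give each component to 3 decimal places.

t=0.000: state=(2.690)
step 1 (dt=0.02): k1=(1.667), k2=(1.673), k3=(1.673), k4=(1.680); state += dt/6·(k1+2k2+2k3+k4)
t=0.020: state=(2.723)
t=0.040: state=(2.757)
t=0.060: state=(2.791)
continuing one RK4 step at a time; state shown every 5 steps (Δt=0.1):
t=0.100: state=(2.860)
t=0.200: state=(3.036)
t=0.300: state=(3.217)
t=0.400: state=(3.404)
t=0.500: state=(3.596)
t=0.600: state=(3.793)
t=0.700: state=(3.992)
t=0.800: state=(4.195)
t=0.900: state=(4.401)
t=1.000: state=(4.608)
t=1.100: state=(4.816)
t=1.200: state=(5.024)
t=1.300: state=(5.231)
t=1.400: state=(5.438)
t=1.500: state=(5.642)
t=1.600: state=(5.843)
t=1.700: state=(6.041)
t=1.800: state=(6.234)
t=1.900: state=(6.423)
t=2.000: state=(6.607)
t=2.100: state=(6.786)
t=2.200: state=(6.958)
t=2.300: state=(7.124)
t=2.400: state=(7.284)
t=2.500: state=(7.436)
t=2.600: state=(7.583)
t=2.700: state=(7.722)
t=2.800: state=(7.854)
t=2.900: state=(7.980)

(x) = (7.980)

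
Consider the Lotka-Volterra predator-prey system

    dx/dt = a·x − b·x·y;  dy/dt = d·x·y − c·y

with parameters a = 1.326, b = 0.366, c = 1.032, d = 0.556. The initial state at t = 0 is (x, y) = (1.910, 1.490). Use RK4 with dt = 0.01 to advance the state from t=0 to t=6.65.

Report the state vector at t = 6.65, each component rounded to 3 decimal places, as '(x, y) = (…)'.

(x, y) = (3.674, 2.437)

t=0.000: state=(1.910, 1.490)
step 1 (dt=0.01): k1=(1.491, 0.045), k2=(1.497, 0.051), k3=(1.497, 0.051), k4=(1.502, 0.057); state += dt/6·(k1+2k2+2k3+k4)
t=0.010: state=(1.925, 1.491)
t=0.020: state=(1.940, 1.491)
t=0.030: state=(1.955, 1.492)
continuing one RK4 step at a time; state shown every 25 steps (Δt=0.25):
t=0.250: state=(2.318, 1.543)
t=0.500: state=(2.786, 1.699)
t=0.750: state=(3.281, 2.001)
t=1.000: state=(3.724, 2.519)
t=1.250: state=(3.979, 3.334)
t=1.500: state=(3.887, 4.472)
t=1.750: state=(3.391, 5.753)
t=2.000: state=(2.653, 6.774)
t=2.250: state=(1.941, 7.191)
t=2.500: state=(1.407, 6.995)
t=2.750: state=(1.060, 6.403)
t=3.000: state=(0.850, 5.642)
t=3.250: state=(0.733, 4.862)
t=3.500: state=(0.677, 4.141)
t=3.750: state=(0.665, 3.510)
t=4.000: state=(0.689, 2.978)
t=4.250: state=(0.746, 2.541)
t=4.500: state=(0.837, 2.191)
t=4.750: state=(0.967, 1.918)
t=5.000: state=(1.141, 1.715)
t=5.250: state=(1.369, 1.576)
t=5.500: state=(1.657, 1.501)
t=5.750: state=(2.014, 1.496)
t=6.000: state=(2.439, 1.574)
t=6.250: state=(2.920, 1.764)
t=6.500: state=(3.411, 2.116)
t=6.650: state=(3.674, 2.437)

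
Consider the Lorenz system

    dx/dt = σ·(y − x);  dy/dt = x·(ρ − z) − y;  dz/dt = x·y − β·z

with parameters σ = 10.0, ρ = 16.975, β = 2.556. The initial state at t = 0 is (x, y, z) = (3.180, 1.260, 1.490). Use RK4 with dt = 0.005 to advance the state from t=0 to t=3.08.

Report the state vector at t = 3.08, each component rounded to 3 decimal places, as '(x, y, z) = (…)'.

t=0.000: state=(3.180, 1.260, 1.490)
step 1 (dt=0.005): k1=(-19.200, 47.982, 0.198), k2=(-17.520, 47.118, 0.512), k3=(-17.584, 47.182, 0.509), k4=(-15.962, 46.377, 0.811); state += dt/6·(k1+2k2+2k3+k4)
t=0.005: state=(3.092, 1.496, 1.493)
t=0.010: state=(3.020, 1.724, 1.498)
t=0.015: state=(2.962, 1.946, 1.506)
continuing one RK4 step at a time; state shown every 20 steps (Δt=0.1):
t=0.100: state=(3.546, 5.573, 2.113)
t=0.200: state=(6.866, 11.415, 5.553)
t=0.300: state=(11.757, 15.799, 16.412)
t=0.400: state=(11.863, 7.492, 26.525)
t=0.500: state=(5.676, -0.471, 22.884)
t=0.600: state=(1.245, -1.510, 17.405)
t=0.700: state=(-0.439, -1.379, 13.450)
t=0.800: state=(-1.107, -1.655, 10.524)
t=0.900: state=(-1.738, -2.525, 8.411)
t=1.000: state=(-2.818, -4.265, 7.190)
t=1.100: state=(-4.783, -7.329, 7.512)
t=1.200: state=(-7.873, -11.310, 11.162)
t=1.300: state=(-10.627, -11.913, 18.871)
t=1.400: state=(-9.464, -6.107, 23.091)
t=1.500: state=(-5.537, -1.848, 20.307)
t=1.600: state=(-2.833, -1.125, 16.194)
t=1.700: state=(-1.882, -1.542, 12.794)
t=1.800: state=(-1.951, -2.377, 10.226)
t=1.900: state=(-2.711, -3.828, 8.547)
t=2.000: state=(-4.272, -6.325, 8.177)
t=2.100: state=(-6.843, -9.851, 10.365)
t=2.200: state=(-9.690, -11.819, 16.390)
t=2.300: state=(-9.944, -8.105, 21.956)
t=2.400: state=(-6.840, -3.239, 21.102)
t=2.500: state=(-3.859, -1.714, 17.381)
t=2.600: state=(-2.536, -1.925, 13.929)
t=2.700: state=(-2.431, -2.762, 11.279)
t=2.800: state=(-3.141, -4.235, 9.579)
t=2.900: state=(-4.667, -6.650, 9.289)
t=3.000: state=(-7.064, -9.755, 11.521)
t=3.080: state=(-9.079, -11.131, 15.690)

(x, y, z) = (-9.079, -11.131, 15.690)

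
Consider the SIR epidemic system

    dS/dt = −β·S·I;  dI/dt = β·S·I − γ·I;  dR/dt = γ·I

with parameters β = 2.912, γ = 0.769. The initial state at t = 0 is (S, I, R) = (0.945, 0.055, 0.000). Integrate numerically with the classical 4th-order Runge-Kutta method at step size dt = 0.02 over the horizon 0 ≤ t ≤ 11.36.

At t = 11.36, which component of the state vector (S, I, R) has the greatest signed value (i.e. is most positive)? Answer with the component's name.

t=0.000: state=(0.945, 0.055, 0.000)
step 1 (dt=0.02): k1=(-0.151, 0.109, 0.042), k2=(-0.154, 0.111, 0.043), k3=(-0.154, 0.111, 0.043), k4=(-0.157, 0.113, 0.044); state += dt/6·(k1+2k2+2k3+k4)
t=0.020: state=(0.942, 0.057, 0.001)
t=0.040: state=(0.939, 0.060, 0.002)
t=0.060: state=(0.935, 0.062, 0.003)
continuing one RK4 step at a time; state shown every 25 steps (Δt=0.5):
t=0.500: state=(0.827, 0.138, 0.035)
t=1.000: state=(0.617, 0.271, 0.113)
t=1.500: state=(0.381, 0.379, 0.240)
t=2.000: state=(0.214, 0.394, 0.392)
t=2.500: state=(0.125, 0.341, 0.534)
t=3.000: state=(0.080, 0.268, 0.651)
t=3.500: state=(0.057, 0.202, 0.741)
t=4.000: state=(0.044, 0.148, 0.808)
t=4.500: state=(0.037, 0.107, 0.857)
t=5.000: state=(0.032, 0.076, 0.891)
t=5.500: state=(0.029, 0.054, 0.916)
t=6.000: state=(0.028, 0.039, 0.934)
t=6.500: state=(0.026, 0.027, 0.946)
t=7.000: state=(0.025, 0.019, 0.955)
t=7.500: state=(0.025, 0.014, 0.962)
t=8.000: state=(0.024, 0.010, 0.966)
t=8.500: state=(0.024, 0.007, 0.969)
t=9.000: state=(0.024, 0.005, 0.971)
t=9.500: state=(0.024, 0.003, 0.973)
t=10.000: state=(0.024, 0.002, 0.974)
t=10.500: state=(0.024, 0.002, 0.975)
t=11.000: state=(0.024, 0.001, 0.975)
t=11.360: state=(0.023, 0.001, 0.976)
compare at T: S=0.023, I=0.001, R=0.976

largest component: R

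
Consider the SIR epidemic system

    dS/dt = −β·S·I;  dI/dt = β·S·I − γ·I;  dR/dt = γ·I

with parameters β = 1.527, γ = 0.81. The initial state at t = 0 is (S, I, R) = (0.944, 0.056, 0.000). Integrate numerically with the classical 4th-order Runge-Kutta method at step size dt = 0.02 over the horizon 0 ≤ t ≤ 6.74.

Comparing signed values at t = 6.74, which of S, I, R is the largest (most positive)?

largest component: R

t=0.000: state=(0.944, 0.056, 0.000)
step 1 (dt=0.02): k1=(-0.081, 0.035, 0.045), k2=(-0.081, 0.036, 0.046), k3=(-0.081, 0.036, 0.046), k4=(-0.082, 0.036, 0.046); state += dt/6·(k1+2k2+2k3+k4)
t=0.020: state=(0.942, 0.057, 0.001)
t=0.040: state=(0.941, 0.057, 0.002)
t=0.060: state=(0.939, 0.058, 0.003)
continuing one RK4 step at a time; state shown every 25 steps (Δt=0.5):
t=0.500: state=(0.898, 0.076, 0.027)
t=1.000: state=(0.841, 0.098, 0.062)
t=1.500: state=(0.773, 0.121, 0.106)
t=2.000: state=(0.699, 0.142, 0.159)
t=2.500: state=(0.624, 0.156, 0.220)
t=3.000: state=(0.552, 0.163, 0.285)
t=3.500: state=(0.487, 0.162, 0.351)
t=4.000: state=(0.432, 0.153, 0.415)
t=4.500: state=(0.386, 0.140, 0.474)
t=5.000: state=(0.349, 0.123, 0.528)
t=5.500: state=(0.320, 0.106, 0.574)
t=6.000: state=(0.297, 0.089, 0.614)
t=6.500: state=(0.279, 0.074, 0.647)
t=6.740: state=(0.272, 0.068, 0.661)
compare at T: S=0.272, I=0.068, R=0.661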